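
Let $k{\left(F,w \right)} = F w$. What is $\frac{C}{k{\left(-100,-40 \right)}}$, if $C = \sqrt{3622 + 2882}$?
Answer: $\frac{\sqrt{1626}}{2000} \approx 0.020162$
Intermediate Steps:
$C = 2 \sqrt{1626}$ ($C = \sqrt{6504} = 2 \sqrt{1626} \approx 80.647$)
$\frac{C}{k{\left(-100,-40 \right)}} = \frac{2 \sqrt{1626}}{\left(-100\right) \left(-40\right)} = \frac{2 \sqrt{1626}}{4000} = 2 \sqrt{1626} \cdot \frac{1}{4000} = \frac{\sqrt{1626}}{2000}$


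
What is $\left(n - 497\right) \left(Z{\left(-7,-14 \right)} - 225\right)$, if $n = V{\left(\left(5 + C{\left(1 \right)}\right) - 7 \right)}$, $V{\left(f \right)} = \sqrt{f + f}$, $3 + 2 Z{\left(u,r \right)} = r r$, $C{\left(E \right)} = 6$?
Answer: $\frac{127729}{2} - 257 \sqrt{2} \approx 63501.0$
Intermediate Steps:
$Z{\left(u,r \right)} = - \frac{3}{2} + \frac{r^{2}}{2}$ ($Z{\left(u,r \right)} = - \frac{3}{2} + \frac{r r}{2} = - \frac{3}{2} + \frac{r^{2}}{2}$)
$V{\left(f \right)} = \sqrt{2} \sqrt{f}$ ($V{\left(f \right)} = \sqrt{2 f} = \sqrt{2} \sqrt{f}$)
$n = 2 \sqrt{2}$ ($n = \sqrt{2} \sqrt{\left(5 + 6\right) - 7} = \sqrt{2} \sqrt{11 - 7} = \sqrt{2} \sqrt{4} = \sqrt{2} \cdot 2 = 2 \sqrt{2} \approx 2.8284$)
$\left(n - 497\right) \left(Z{\left(-7,-14 \right)} - 225\right) = \left(2 \sqrt{2} - 497\right) \left(\left(- \frac{3}{2} + \frac{\left(-14\right)^{2}}{2}\right) - 225\right) = \left(-497 + 2 \sqrt{2}\right) \left(\left(- \frac{3}{2} + \frac{1}{2} \cdot 196\right) - 225\right) = \left(-497 + 2 \sqrt{2}\right) \left(\left(- \frac{3}{2} + 98\right) - 225\right) = \left(-497 + 2 \sqrt{2}\right) \left(\frac{193}{2} - 225\right) = \left(-497 + 2 \sqrt{2}\right) \left(- \frac{257}{2}\right) = \frac{127729}{2} - 257 \sqrt{2}$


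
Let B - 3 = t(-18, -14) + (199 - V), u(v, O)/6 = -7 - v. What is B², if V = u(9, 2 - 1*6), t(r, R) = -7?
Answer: 84681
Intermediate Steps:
u(v, O) = -42 - 6*v (u(v, O) = 6*(-7 - v) = -42 - 6*v)
V = -96 (V = -42 - 6*9 = -42 - 54 = -96)
B = 291 (B = 3 + (-7 + (199 - 1*(-96))) = 3 + (-7 + (199 + 96)) = 3 + (-7 + 295) = 3 + 288 = 291)
B² = 291² = 84681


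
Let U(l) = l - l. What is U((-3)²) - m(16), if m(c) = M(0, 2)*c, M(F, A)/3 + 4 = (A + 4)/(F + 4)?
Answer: 120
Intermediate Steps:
U(l) = 0
M(F, A) = -12 + 3*(4 + A)/(4 + F) (M(F, A) = -12 + 3*((A + 4)/(F + 4)) = -12 + 3*((4 + A)/(4 + F)) = -12 + 3*(4 + A)/(4 + F))
m(c) = -15*c/2 (m(c) = (3*(-12 + 2 - 4*0)/(4 + 0))*c = (3*(-12 + 2 + 0)/4)*c = (3*(¼)*(-10))*c = -15*c/2)
U((-3)²) - m(16) = 0 - (-15)*16/2 = 0 - 1*(-120) = 0 + 120 = 120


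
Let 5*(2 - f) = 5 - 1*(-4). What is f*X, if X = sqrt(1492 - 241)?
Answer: 3*sqrt(139)/5 ≈ 7.0739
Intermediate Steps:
f = 1/5 (f = 2 - (5 - 1*(-4))/5 = 2 - (5 + 4)/5 = 2 - 1/5*9 = 2 - 9/5 = 1/5 ≈ 0.20000)
X = 3*sqrt(139) (X = sqrt(1251) = 3*sqrt(139) ≈ 35.370)
f*X = (3*sqrt(139))/5 = 3*sqrt(139)/5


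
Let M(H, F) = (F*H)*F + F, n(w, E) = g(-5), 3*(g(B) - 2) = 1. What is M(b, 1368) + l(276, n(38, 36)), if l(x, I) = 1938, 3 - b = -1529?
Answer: 2867024874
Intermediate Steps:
b = 1532 (b = 3 - 1*(-1529) = 3 + 1529 = 1532)
g(B) = 7/3 (g(B) = 2 + (⅓)*1 = 2 + ⅓ = 7/3)
n(w, E) = 7/3
M(H, F) = F + H*F² (M(H, F) = H*F² + F = F + H*F²)
M(b, 1368) + l(276, n(38, 36)) = 1368*(1 + 1368*1532) + 1938 = 1368*(1 + 2095776) + 1938 = 1368*2095777 + 1938 = 2867022936 + 1938 = 2867024874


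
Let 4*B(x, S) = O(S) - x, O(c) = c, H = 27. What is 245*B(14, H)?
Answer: 3185/4 ≈ 796.25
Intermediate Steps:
B(x, S) = -x/4 + S/4 (B(x, S) = (S - x)/4 = -x/4 + S/4)
245*B(14, H) = 245*(-1/4*14 + (1/4)*27) = 245*(-7/2 + 27/4) = 245*(13/4) = 3185/4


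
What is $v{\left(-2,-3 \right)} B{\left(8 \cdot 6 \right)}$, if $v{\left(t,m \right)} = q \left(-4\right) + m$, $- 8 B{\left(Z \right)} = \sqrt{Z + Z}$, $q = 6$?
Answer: $\frac{27 \sqrt{6}}{2} \approx 33.068$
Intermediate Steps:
$B{\left(Z \right)} = - \frac{\sqrt{2} \sqrt{Z}}{8}$ ($B{\left(Z \right)} = - \frac{\sqrt{Z + Z}}{8} = - \frac{\sqrt{2 Z}}{8} = - \frac{\sqrt{2} \sqrt{Z}}{8}$)
$v{\left(t,m \right)} = -24 + m$ ($v{\left(t,m \right)} = 6 \left(-4\right) + m = -24 + m$)
$v{\left(-2,-3 \right)} B{\left(8 \cdot 6 \right)} = \left(-24 - 3\right) \left(- \frac{\sqrt{2} \sqrt{8 \cdot 6}}{8}\right) = - 27 \left(- \frac{\sqrt{2} \sqrt{48}}{8}\right) = - 27 \left(- \frac{\sqrt{2} \cdot 4 \sqrt{3}}{8}\right) = - 27 \left(- \frac{\sqrt{6}}{2}\right) = \frac{27 \sqrt{6}}{2}$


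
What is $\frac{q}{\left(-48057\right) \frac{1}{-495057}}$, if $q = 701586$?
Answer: $\frac{115775020134}{16019} \approx 7.2274 \cdot 10^{6}$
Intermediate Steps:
$\frac{q}{\left(-48057\right) \frac{1}{-495057}} = \frac{701586}{\left(-48057\right) \frac{1}{-495057}} = \frac{701586}{\left(-48057\right) \left(- \frac{1}{495057}\right)} = \frac{701586}{\frac{16019}{165019}} = 701586 \cdot \frac{165019}{16019} = \frac{115775020134}{16019}$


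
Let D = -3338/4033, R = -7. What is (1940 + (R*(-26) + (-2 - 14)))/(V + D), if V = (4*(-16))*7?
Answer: -1415583/301687 ≈ -4.6922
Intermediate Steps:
V = -448 (V = -64*7 = -448)
D = -3338/4033 (D = -3338*1/4033 = -3338/4033 ≈ -0.82767)
(1940 + (R*(-26) + (-2 - 14)))/(V + D) = (1940 + (-7*(-26) + (-2 - 14)))/(-448 - 3338/4033) = (1940 + (182 - 16))/(-1810122/4033) = (1940 + 166)*(-4033/1810122) = 2106*(-4033/1810122) = -1415583/301687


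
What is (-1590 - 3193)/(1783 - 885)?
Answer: -4783/898 ≈ -5.3263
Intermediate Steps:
(-1590 - 3193)/(1783 - 885) = -4783/898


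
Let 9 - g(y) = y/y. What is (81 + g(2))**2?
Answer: 7921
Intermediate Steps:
g(y) = 8 (g(y) = 9 - y/y = 9 - 1*1 = 9 - 1 = 8)
(81 + g(2))**2 = (81 + 8)**2 = 89**2 = 7921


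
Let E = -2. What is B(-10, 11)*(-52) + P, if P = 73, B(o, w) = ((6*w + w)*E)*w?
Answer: 88161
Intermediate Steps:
B(o, w) = -14*w² (B(o, w) = ((6*w + w)*(-2))*w = ((7*w)*(-2))*w = (-14*w)*w = -14*w²)
B(-10, 11)*(-52) + P = -14*11²*(-52) + 73 = -14*121*(-52) + 73 = -1694*(-52) + 73 = 88088 + 73 = 88161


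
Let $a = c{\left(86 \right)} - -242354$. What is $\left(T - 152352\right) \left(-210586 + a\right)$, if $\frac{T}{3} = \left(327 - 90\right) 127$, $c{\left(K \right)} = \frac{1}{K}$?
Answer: $- \frac{169537300695}{86} \approx -1.9714 \cdot 10^{9}$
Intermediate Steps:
$T = 90297$ ($T = 3 \left(327 - 90\right) 127 = 3 \cdot 237 \cdot 127 = 3 \cdot 30099 = 90297$)
$a = \frac{20842445}{86}$ ($a = \frac{1}{86} - -242354 = \frac{1}{86} + 242354 = \frac{20842445}{86} \approx 2.4235 \cdot 10^{5}$)
$\left(T - 152352\right) \left(-210586 + a\right) = \left(90297 - 152352\right) \left(-210586 + \frac{20842445}{86}\right) = \left(-62055\right) \frac{2732049}{86} = - \frac{169537300695}{86}$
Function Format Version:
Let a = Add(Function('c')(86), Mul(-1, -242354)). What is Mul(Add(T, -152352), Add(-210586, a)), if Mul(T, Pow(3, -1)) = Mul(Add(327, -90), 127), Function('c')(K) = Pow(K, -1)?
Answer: Rational(-169537300695, 86) ≈ -1.9714e+9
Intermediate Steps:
T = 90297 (T = Mul(3, Mul(Add(327, -90), 127)) = Mul(3, Mul(237, 127)) = Mul(3, 30099) = 90297)
a = Rational(20842445, 86) (a = Add(Pow(86, -1), Mul(-1, -242354)) = Add(Rational(1, 86), 242354) = Rational(20842445, 86) ≈ 2.4235e+5)
Mul(Add(T, -152352), Add(-210586, a)) = Mul(Add(90297, -152352), Add(-210586, Rational(20842445, 86))) = Mul(-62055, Rational(2732049, 86)) = Rational(-169537300695, 86)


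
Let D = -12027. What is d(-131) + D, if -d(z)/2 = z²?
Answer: -46349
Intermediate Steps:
d(z) = -2*z²
d(-131) + D = -2*(-131)² - 12027 = -2*17161 - 12027 = -34322 - 12027 = -46349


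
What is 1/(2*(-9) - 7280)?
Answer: -1/7298 ≈ -0.00013702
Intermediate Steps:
1/(2*(-9) - 7280) = 1/(-18 - 7280) = 1/(-7298) = -1/7298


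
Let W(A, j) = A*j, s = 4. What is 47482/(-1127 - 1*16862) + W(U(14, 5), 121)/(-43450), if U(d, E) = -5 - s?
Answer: -185772989/71056550 ≈ -2.6144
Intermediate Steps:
U(d, E) = -9 (U(d, E) = -5 - 1*4 = -5 - 4 = -9)
47482/(-1127 - 1*16862) + W(U(14, 5), 121)/(-43450) = 47482/(-1127 - 1*16862) - 9*121/(-43450) = 47482/(-1127 - 16862) - 1089*(-1/43450) = 47482/(-17989) + 99/3950 = 47482*(-1/17989) + 99/3950 = -47482/17989 + 99/3950 = -185772989/71056550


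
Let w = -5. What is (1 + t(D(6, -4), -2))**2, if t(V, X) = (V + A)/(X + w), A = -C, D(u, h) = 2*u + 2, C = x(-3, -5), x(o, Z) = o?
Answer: 100/49 ≈ 2.0408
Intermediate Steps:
C = -3
D(u, h) = 2 + 2*u
A = 3 (A = -1*(-3) = 3)
t(V, X) = (3 + V)/(-5 + X) (t(V, X) = (V + 3)/(X - 5) = (3 + V)/(-5 + X))
(1 + t(D(6, -4), -2))**2 = (1 + (3 + (2 + 2*6))/(-5 - 2))**2 = (1 + (3 + (2 + 12))/(-7))**2 = (1 - (3 + 14)/7)**2 = (1 - 1/7*17)**2 = (1 - 17/7)**2 = (-10/7)**2 = 100/49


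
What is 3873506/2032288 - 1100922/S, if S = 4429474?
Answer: 3730050886577/2250491714128 ≈ 1.6574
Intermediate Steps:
3873506/2032288 - 1100922/S = 3873506/2032288 - 1100922/4429474 = 3873506*(1/2032288) - 1100922*1/4429474 = 1936753/1016144 - 550461/2214737 = 3730050886577/2250491714128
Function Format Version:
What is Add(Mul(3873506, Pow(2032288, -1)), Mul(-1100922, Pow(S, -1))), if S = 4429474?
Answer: Rational(3730050886577, 2250491714128) ≈ 1.6574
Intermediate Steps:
Add(Mul(3873506, Pow(2032288, -1)), Mul(-1100922, Pow(S, -1))) = Add(Mul(3873506, Pow(2032288, -1)), Mul(-1100922, Pow(4429474, -1))) = Add(Mul(3873506, Rational(1, 2032288)), Mul(-1100922, Rational(1, 4429474))) = Add(Rational(1936753, 1016144), Rational(-550461, 2214737)) = Rational(3730050886577, 2250491714128)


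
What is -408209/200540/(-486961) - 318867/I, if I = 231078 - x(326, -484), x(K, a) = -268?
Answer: -15569456564100833/11296065200066620 ≈ -1.3783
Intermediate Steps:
I = 231346 (I = 231078 - 1*(-268) = 231078 + 268 = 231346)
-408209/200540/(-486961) - 318867/I = -408209/200540/(-486961) - 318867/231346 = -408209*1/200540*(-1/486961) - 318867*1/231346 = -408209/200540*(-1/486961) - 318867/231346 = 408209/97655158940 - 318867/231346 = -15569456564100833/11296065200066620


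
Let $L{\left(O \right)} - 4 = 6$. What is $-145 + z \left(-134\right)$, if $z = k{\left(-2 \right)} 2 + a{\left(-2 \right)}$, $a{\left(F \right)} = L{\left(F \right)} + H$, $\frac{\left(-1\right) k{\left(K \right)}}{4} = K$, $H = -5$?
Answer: $-2959$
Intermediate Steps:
$k{\left(K \right)} = - 4 K$
$L{\left(O \right)} = 10$ ($L{\left(O \right)} = 4 + 6 = 10$)
$a{\left(F \right)} = 5$ ($a{\left(F \right)} = 10 - 5 = 5$)
$z = 21$ ($z = \left(-4\right) \left(-2\right) 2 + 5 = 8 \cdot 2 + 5 = 16 + 5 = 21$)
$-145 + z \left(-134\right) = -145 + 21 \left(-134\right) = -145 - 2814 = -2959$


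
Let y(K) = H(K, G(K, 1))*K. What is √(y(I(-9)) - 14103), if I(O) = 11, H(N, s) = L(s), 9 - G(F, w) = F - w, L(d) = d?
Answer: I*√14114 ≈ 118.8*I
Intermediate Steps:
G(F, w) = 9 + w - F (G(F, w) = 9 - (F - w) = 9 + (w - F) = 9 + w - F)
H(N, s) = s
y(K) = K*(10 - K) (y(K) = (9 + 1 - K)*K = (10 - K)*K = K*(10 - K))
√(y(I(-9)) - 14103) = √(11*(10 - 1*11) - 14103) = √(11*(10 - 11) - 14103) = √(11*(-1) - 14103) = √(-11 - 14103) = √(-14114) = I*√14114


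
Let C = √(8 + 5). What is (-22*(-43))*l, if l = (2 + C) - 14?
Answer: -11352 + 946*√13 ≈ -7941.1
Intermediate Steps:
C = √13 ≈ 3.6056
l = -12 + √13 (l = (2 + √13) - 14 = -12 + √13 ≈ -8.3945)
(-22*(-43))*l = (-22*(-43))*(-12 + √13) = 946*(-12 + √13) = -11352 + 946*√13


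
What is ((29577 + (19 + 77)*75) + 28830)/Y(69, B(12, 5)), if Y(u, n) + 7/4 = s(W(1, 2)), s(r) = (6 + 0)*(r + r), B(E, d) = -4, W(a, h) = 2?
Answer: 262428/89 ≈ 2948.6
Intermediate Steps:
s(r) = 12*r (s(r) = 6*(2*r) = 12*r)
Y(u, n) = 89/4 (Y(u, n) = -7/4 + 12*2 = -7/4 + 24 = 89/4)
((29577 + (19 + 77)*75) + 28830)/Y(69, B(12, 5)) = ((29577 + (19 + 77)*75) + 28830)/(89/4) = ((29577 + 96*75) + 28830)*(4/89) = ((29577 + 7200) + 28830)*(4/89) = (36777 + 28830)*(4/89) = 65607*(4/89) = 262428/89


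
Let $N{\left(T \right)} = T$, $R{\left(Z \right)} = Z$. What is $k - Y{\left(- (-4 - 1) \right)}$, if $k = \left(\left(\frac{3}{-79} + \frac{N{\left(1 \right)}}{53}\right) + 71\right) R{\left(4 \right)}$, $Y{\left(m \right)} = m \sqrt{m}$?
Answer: $\frac{1188788}{4187} - 5 \sqrt{5} \approx 272.74$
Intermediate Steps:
$Y{\left(m \right)} = m^{\frac{3}{2}}$
$k = \frac{1188788}{4187}$ ($k = \left(\left(\frac{3}{-79} + 1 \cdot \frac{1}{53}\right) + 71\right) 4 = \left(\left(3 \left(- \frac{1}{79}\right) + 1 \cdot \frac{1}{53}\right) + 71\right) 4 = \left(\left(- \frac{3}{79} + \frac{1}{53}\right) + 71\right) 4 = \left(- \frac{80}{4187} + 71\right) 4 = \frac{297197}{4187} \cdot 4 = \frac{1188788}{4187} \approx 283.92$)
$k - Y{\left(- (-4 - 1) \right)} = \frac{1188788}{4187} - \left(- (-4 - 1)\right)^{\frac{3}{2}} = \frac{1188788}{4187} - \left(\left(-1\right) \left(-5\right)\right)^{\frac{3}{2}} = \frac{1188788}{4187} - 5^{\frac{3}{2}} = \frac{1188788}{4187} - 5 \sqrt{5}$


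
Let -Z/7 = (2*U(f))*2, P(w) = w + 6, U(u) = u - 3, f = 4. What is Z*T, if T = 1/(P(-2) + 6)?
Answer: -14/5 ≈ -2.8000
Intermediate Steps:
U(u) = -3 + u
P(w) = 6 + w
T = ⅒ (T = 1/((6 - 2) + 6) = 1/(4 + 6) = 1/10 = ⅒ ≈ 0.10000)
Z = -28 (Z = -7*2*(-3 + 4)*2 = -7*2*1*2 = -14*2 = -7*4 = -28)
Z*T = -28*⅒ = -14/5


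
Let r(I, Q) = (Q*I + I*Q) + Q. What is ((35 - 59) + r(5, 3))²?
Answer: 81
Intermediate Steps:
r(I, Q) = Q + 2*I*Q (r(I, Q) = (I*Q + I*Q) + Q = 2*I*Q + Q = Q + 2*I*Q)
((35 - 59) + r(5, 3))² = ((35 - 59) + 3*(1 + 2*5))² = (-24 + 3*(1 + 10))² = (-24 + 3*11)² = (-24 + 33)² = 9² = 81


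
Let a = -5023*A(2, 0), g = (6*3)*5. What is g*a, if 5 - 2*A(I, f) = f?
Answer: -1130175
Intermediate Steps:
A(I, f) = 5/2 - f/2
g = 90 (g = 18*5 = 90)
a = -25115/2 (a = -5023*(5/2 - ½*0) = -5023*(5/2 + 0) = -5023*5/2 = -25115/2 ≈ -12558.)
g*a = 90*(-25115/2) = -1130175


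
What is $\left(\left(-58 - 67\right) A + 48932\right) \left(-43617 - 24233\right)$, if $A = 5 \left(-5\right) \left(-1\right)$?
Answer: $-3108004950$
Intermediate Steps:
$A = 25$ ($A = \left(-25\right) \left(-1\right) = 25$)
$\left(\left(-58 - 67\right) A + 48932\right) \left(-43617 - 24233\right) = \left(\left(-58 - 67\right) 25 + 48932\right) \left(-43617 - 24233\right) = \left(\left(-125\right) 25 + 48932\right) \left(-67850\right) = \left(-3125 + 48932\right) \left(-67850\right) = 45807 \left(-67850\right) = -3108004950$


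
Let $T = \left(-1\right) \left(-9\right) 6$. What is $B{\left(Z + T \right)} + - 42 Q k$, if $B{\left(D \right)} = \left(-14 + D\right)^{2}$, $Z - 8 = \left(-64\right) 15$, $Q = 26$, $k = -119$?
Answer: $961692$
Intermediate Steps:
$Z = -952$ ($Z = 8 - 960 = -952$)
$T = 54$ ($T = 9 \cdot 6 = 54$)
$B{\left(Z + T \right)} + - 42 Q k = \left(-14 + \left(-952 + 54\right)\right)^{2} + \left(-42\right) 26 \left(-119\right) = \left(-14 - 898\right)^{2} - -129948 = \left(-912\right)^{2} + 129948 = 831744 + 129948 = 961692$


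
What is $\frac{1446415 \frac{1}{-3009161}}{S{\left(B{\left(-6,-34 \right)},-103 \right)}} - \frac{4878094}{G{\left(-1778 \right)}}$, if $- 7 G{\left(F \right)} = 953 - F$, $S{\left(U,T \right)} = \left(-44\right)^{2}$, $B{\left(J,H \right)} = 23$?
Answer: $\frac{198929400459544603}{15910084185776} \approx 12503.0$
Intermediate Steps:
$S{\left(U,T \right)} = 1936$
$G{\left(F \right)} = - \frac{953}{7} + \frac{F}{7}$ ($G{\left(F \right)} = - \frac{953 - F}{7} = - \frac{953}{7} + \frac{F}{7}$)
$\frac{1446415 \frac{1}{-3009161}}{S{\left(B{\left(-6,-34 \right)},-103 \right)}} - \frac{4878094}{G{\left(-1778 \right)}} = \frac{1446415 \frac{1}{-3009161}}{1936} - \frac{4878094}{- \frac{953}{7} + \frac{1}{7} \left(-1778\right)} = 1446415 \left(- \frac{1}{3009161}\right) \frac{1}{1936} - \frac{4878094}{- \frac{953}{7} - 254} = \left(- \frac{1446415}{3009161}\right) \frac{1}{1936} - \frac{4878094}{- \frac{2731}{7}} = - \frac{1446415}{5825735696} - - \frac{34146658}{2731} = - \frac{1446415}{5825735696} + \frac{34146658}{2731} = \frac{198929400459544603}{15910084185776}$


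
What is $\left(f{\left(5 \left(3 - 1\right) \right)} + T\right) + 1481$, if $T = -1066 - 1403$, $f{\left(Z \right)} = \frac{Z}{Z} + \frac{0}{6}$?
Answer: $-987$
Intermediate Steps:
$f{\left(Z \right)} = 1$ ($f{\left(Z \right)} = 1 + 0 \cdot \frac{1}{6} = 1 + 0 = 1$)
$T = -2469$ ($T = -1066 - 1403 = -2469$)
$\left(f{\left(5 \left(3 - 1\right) \right)} + T\right) + 1481 = \left(1 - 2469\right) + 1481 = -2468 + 1481 = -987$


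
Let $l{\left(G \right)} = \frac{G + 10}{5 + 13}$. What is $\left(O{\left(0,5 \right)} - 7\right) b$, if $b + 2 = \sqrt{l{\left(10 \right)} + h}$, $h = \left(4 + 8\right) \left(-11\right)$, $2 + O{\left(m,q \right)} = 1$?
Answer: $16 - \frac{8 i \sqrt{1178}}{3} \approx 16.0 - 91.525 i$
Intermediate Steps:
$O{\left(m,q \right)} = -1$ ($O{\left(m,q \right)} = -2 + 1 = -1$)
$h = -132$ ($h = 12 \left(-11\right) = -132$)
$l{\left(G \right)} = \frac{5}{9} + \frac{G}{18}$ ($l{\left(G \right)} = \frac{10 + G}{18} = \left(10 + G\right) \frac{1}{18} = \frac{5}{9} + \frac{G}{18}$)
$b = -2 + \frac{i \sqrt{1178}}{3}$ ($b = -2 + \sqrt{\left(\frac{5}{9} + \frac{1}{18} \cdot 10\right) - 132} = -2 + \sqrt{\left(\frac{5}{9} + \frac{5}{9}\right) - 132} = -2 + \sqrt{\frac{10}{9} - 132} = -2 + \sqrt{- \frac{1178}{9}} = -2 + \frac{i \sqrt{1178}}{3} \approx -2.0 + 11.441 i$)
$\left(O{\left(0,5 \right)} - 7\right) b = \left(-1 - 7\right) \left(-2 + \frac{i \sqrt{1178}}{3}\right) = - 8 \left(-2 + \frac{i \sqrt{1178}}{3}\right) = 16 - \frac{8 i \sqrt{1178}}{3}$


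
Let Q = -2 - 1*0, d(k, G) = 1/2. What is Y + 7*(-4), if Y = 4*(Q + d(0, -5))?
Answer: -34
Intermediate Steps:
d(k, G) = 1/2
Q = -2 (Q = -2 + 0 = -2)
Y = -6 (Y = 4*(-2 + 1/2) = 4*(-3/2) = -6)
Y + 7*(-4) = -6 + 7*(-4) = -6 - 28 = -34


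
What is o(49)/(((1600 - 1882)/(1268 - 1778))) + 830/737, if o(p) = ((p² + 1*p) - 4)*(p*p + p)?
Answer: 375412730510/34639 ≈ 1.0838e+7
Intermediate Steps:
o(p) = (p + p²)*(-4 + p + p²) (o(p) = ((p² + p) - 4)*(p² + p) = ((p + p²) - 4)*(p + p²) = (-4 + p + p²)*(p + p²) = (p + p²)*(-4 + p + p²))
o(49)/(((1600 - 1882)/(1268 - 1778))) + 830/737 = (49*(-4 + 49³ - 3*49 + 2*49²))/(((1600 - 1882)/(1268 - 1778))) + 830/737 = (49*(-4 + 117649 - 147 + 2*2401))/((-282/(-510))) + 830*(1/737) = (49*(-4 + 117649 - 147 + 4802))/((-282*(-1/510))) + 830/737 = (49*122300)/(47/85) + 830/737 = 5992700*(85/47) + 830/737 = 509379500/47 + 830/737 = 375412730510/34639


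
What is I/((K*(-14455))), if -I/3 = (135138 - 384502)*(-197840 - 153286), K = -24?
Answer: -10944772983/14455 ≈ -7.5716e+5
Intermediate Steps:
I = -262674551592 (I = -3*(135138 - 384502)*(-197840 - 153286) = -(-748092)*(-351126) = -3*87558183864 = -262674551592)
I/((K*(-14455))) = -262674551592/((-24*(-14455))) = -262674551592/346920 = -262674551592*1/346920 = -10944772983/14455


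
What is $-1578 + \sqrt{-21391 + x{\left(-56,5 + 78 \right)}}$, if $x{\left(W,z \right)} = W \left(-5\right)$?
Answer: $-1578 + i \sqrt{21111} \approx -1578.0 + 145.3 i$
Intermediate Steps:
$x{\left(W,z \right)} = - 5 W$
$-1578 + \sqrt{-21391 + x{\left(-56,5 + 78 \right)}} = -1578 + \sqrt{-21391 - -280} = -1578 + \sqrt{-21391 + 280} = -1578 + \sqrt{-21111} = -1578 + i \sqrt{21111}$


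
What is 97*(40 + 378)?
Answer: 40546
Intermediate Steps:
97*(40 + 378) = 97*418 = 40546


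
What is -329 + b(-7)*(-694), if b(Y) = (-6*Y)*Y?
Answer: 203707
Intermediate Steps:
b(Y) = -6*Y**2
-329 + b(-7)*(-694) = -329 - 6*(-7)**2*(-694) = -329 - 6*49*(-694) = -329 - 294*(-694) = -329 + 204036 = 203707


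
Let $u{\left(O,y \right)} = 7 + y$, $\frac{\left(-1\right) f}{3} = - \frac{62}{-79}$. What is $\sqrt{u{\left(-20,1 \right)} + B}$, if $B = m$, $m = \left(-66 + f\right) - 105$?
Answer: $\frac{i \sqrt{1031977}}{79} \approx 12.859 i$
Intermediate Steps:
$f = - \frac{186}{79}$ ($f = - 3 \left(- \frac{62}{-79}\right) = - 3 \left(\left(-62\right) \left(- \frac{1}{79}\right)\right) = \left(-3\right) \frac{62}{79} = - \frac{186}{79} \approx -2.3544$)
$m = - \frac{13695}{79}$ ($m = \left(-66 - \frac{186}{79}\right) - 105 = - \frac{5400}{79} - 105 = - \frac{13695}{79} \approx -173.35$)
$B = - \frac{13695}{79} \approx -173.35$
$\sqrt{u{\left(-20,1 \right)} + B} = \sqrt{\left(7 + 1\right) - \frac{13695}{79}} = \sqrt{8 - \frac{13695}{79}} = \sqrt{- \frac{13063}{79}} = \frac{i \sqrt{1031977}}{79}$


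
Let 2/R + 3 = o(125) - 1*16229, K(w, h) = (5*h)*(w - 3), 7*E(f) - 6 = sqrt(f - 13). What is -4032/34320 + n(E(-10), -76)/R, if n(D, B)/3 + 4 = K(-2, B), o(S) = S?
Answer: -32752940304/715 ≈ -4.5808e+7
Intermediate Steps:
E(f) = 6/7 + sqrt(-13 + f)/7 (E(f) = 6/7 + sqrt(f - 13)/7 = 6/7 + sqrt(-13 + f)/7)
K(w, h) = 5*h*(-3 + w) (K(w, h) = (5*h)*(-3 + w) = 5*h*(-3 + w))
n(D, B) = -12 - 75*B (n(D, B) = -12 + 3*(5*B*(-3 - 2)) = -12 + 3*(5*B*(-5)) = -12 + 3*(-25*B) = -12 - 75*B)
R = -2/16107 (R = 2/(-3 + (125 - 1*16229)) = 2/(-3 + (125 - 16229)) = 2/(-3 - 16104) = 2/(-16107) = 2*(-1/16107) = -2/16107 ≈ -0.00012417)
-4032/34320 + n(E(-10), -76)/R = -4032/34320 + (-12 - 75*(-76))/(-2/16107) = -4032*1/34320 + (-12 + 5700)*(-16107/2) = -84/715 + 5688*(-16107/2) = -84/715 - 45808308 = -32752940304/715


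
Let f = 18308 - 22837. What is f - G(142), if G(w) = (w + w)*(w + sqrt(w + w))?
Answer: -44857 - 568*sqrt(71) ≈ -49643.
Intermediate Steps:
f = -4529
G(w) = 2*w*(w + sqrt(2)*sqrt(w)) (G(w) = (2*w)*(w + sqrt(2*w)) = (2*w)*(w + sqrt(2)*sqrt(w)) = 2*w*(w + sqrt(2)*sqrt(w)))
f - G(142) = -4529 - (2*142**2 + 2*sqrt(2)*142**(3/2)) = -4529 - (2*20164 + 2*sqrt(2)*(142*sqrt(142))) = -4529 - (40328 + 568*sqrt(71)) = -4529 + (-40328 - 568*sqrt(71)) = -44857 - 568*sqrt(71)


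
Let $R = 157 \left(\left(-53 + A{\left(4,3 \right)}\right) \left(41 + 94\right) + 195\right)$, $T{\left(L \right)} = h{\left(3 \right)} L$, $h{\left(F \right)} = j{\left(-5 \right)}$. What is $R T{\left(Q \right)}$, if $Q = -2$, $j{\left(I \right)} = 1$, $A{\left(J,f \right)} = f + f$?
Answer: $1931100$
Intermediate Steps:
$A{\left(J,f \right)} = 2 f$
$h{\left(F \right)} = 1$
$T{\left(L \right)} = L$ ($T{\left(L \right)} = 1 L = L$)
$R = -965550$ ($R = 157 \left(\left(-53 + 2 \cdot 3\right) \left(41 + 94\right) + 195\right) = 157 \left(\left(-53 + 6\right) 135 + 195\right) = 157 \left(\left(-47\right) 135 + 195\right) = 157 \left(-6345 + 195\right) = 157 \left(-6150\right) = -965550$)
$R T{\left(Q \right)} = \left(-965550\right) \left(-2\right) = 1931100$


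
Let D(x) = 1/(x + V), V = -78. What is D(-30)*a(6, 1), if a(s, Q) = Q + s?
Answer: -7/108 ≈ -0.064815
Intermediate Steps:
D(x) = 1/(-78 + x) (D(x) = 1/(x - 78) = 1/(-78 + x))
D(-30)*a(6, 1) = (1 + 6)/(-78 - 30) = 7/(-108) = -1/108*7 = -7/108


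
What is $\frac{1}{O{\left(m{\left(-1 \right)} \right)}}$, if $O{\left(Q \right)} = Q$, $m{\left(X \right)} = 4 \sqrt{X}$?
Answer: $- \frac{i}{4} \approx - 0.25 i$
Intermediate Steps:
$\frac{1}{O{\left(m{\left(-1 \right)} \right)}} = \frac{1}{4 \sqrt{-1}} = \frac{1}{4 i} = - \frac{i}{4}$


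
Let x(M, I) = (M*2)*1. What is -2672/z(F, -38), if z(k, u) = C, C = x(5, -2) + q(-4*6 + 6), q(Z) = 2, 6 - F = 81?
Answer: -668/3 ≈ -222.67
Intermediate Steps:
F = -75 (F = 6 - 1*81 = 6 - 81 = -75)
x(M, I) = 2*M (x(M, I) = (2*M)*1 = 2*M)
C = 12 (C = 2*5 + 2 = 10 + 2 = 12)
z(k, u) = 12
-2672/z(F, -38) = -2672/12 = -2672*1/12 = -668/3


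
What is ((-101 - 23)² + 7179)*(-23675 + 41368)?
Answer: 399065615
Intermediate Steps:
((-101 - 23)² + 7179)*(-23675 + 41368) = ((-124)² + 7179)*17693 = (15376 + 7179)*17693 = 22555*17693 = 399065615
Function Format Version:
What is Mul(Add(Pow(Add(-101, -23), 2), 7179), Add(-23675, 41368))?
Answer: 399065615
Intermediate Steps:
Mul(Add(Pow(Add(-101, -23), 2), 7179), Add(-23675, 41368)) = Mul(Add(Pow(-124, 2), 7179), 17693) = Mul(Add(15376, 7179), 17693) = Mul(22555, 17693) = 399065615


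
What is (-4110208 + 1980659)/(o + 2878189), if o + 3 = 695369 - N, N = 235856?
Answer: -2129549/3337699 ≈ -0.63803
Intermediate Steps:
o = 459510 (o = -3 + (695369 - 1*235856) = -3 + (695369 - 235856) = -3 + 459513 = 459510)
(-4110208 + 1980659)/(o + 2878189) = (-4110208 + 1980659)/(459510 + 2878189) = -2129549/3337699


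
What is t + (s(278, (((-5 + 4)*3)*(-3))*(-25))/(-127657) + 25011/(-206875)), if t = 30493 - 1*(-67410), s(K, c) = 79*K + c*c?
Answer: 2585506217423273/26409041875 ≈ 97902.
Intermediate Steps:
s(K, c) = c² + 79*K (s(K, c) = 79*K + c² = c² + 79*K)
t = 97903 (t = 30493 + 67410 = 97903)
t + (s(278, (((-5 + 4)*3)*(-3))*(-25))/(-127657) + 25011/(-206875)) = 97903 + ((((((-5 + 4)*3)*(-3))*(-25))² + 79*278)/(-127657) + 25011/(-206875)) = 97903 + ((((-1*3*(-3))*(-25))² + 21962)*(-1/127657) + 25011*(-1/206875)) = 97903 + (((-3*(-3)*(-25))² + 21962)*(-1/127657) - 25011/206875) = 97903 + (((9*(-25))² + 21962)*(-1/127657) - 25011/206875) = 97903 + (((-225)² + 21962)*(-1/127657) - 25011/206875) = 97903 + ((50625 + 21962)*(-1/127657) - 25011/206875) = 97903 + (72587*(-1/127657) - 25011/206875) = 97903 + (-72587/127657 - 25011/206875) = 97903 - 18209264852/26409041875 = 2585506217423273/26409041875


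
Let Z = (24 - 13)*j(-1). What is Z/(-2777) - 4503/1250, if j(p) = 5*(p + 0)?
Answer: -12436081/3471250 ≈ -3.5826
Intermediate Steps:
j(p) = 5*p
Z = -55 (Z = (24 - 13)*(5*(-1)) = 11*(-5) = -55)
Z/(-2777) - 4503/1250 = -55/(-2777) - 4503/1250 = -55*(-1/2777) - 4503*1/1250 = 55/2777 - 4503/1250 = -12436081/3471250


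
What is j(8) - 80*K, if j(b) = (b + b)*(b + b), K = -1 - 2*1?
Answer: 496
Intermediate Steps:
K = -3 (K = -1 - 2 = -3)
j(b) = 4*b² (j(b) = (2*b)*(2*b) = 4*b²)
j(8) - 80*K = 4*8² - 80*(-3) = 4*64 + 240 = 256 + 240 = 496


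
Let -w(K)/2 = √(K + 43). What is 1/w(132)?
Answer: -√7/70 ≈ -0.037796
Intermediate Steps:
w(K) = -2*√(43 + K) (w(K) = -2*√(K + 43) = -2*√(43 + K))
1/w(132) = 1/(-2*√(43 + 132)) = 1/(-10*√7) = -√7/70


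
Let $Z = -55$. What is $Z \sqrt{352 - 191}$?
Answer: $- 55 \sqrt{161} \approx -697.87$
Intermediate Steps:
$Z \sqrt{352 - 191} = - 55 \sqrt{352 - 191} = - 55 \sqrt{161}$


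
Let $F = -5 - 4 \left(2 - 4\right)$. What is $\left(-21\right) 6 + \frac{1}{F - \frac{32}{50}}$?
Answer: $- \frac{7409}{59} \approx -125.58$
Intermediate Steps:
$F = 3$ ($F = -5 - 4 \left(2 - 4\right) = -5 - -8 = -5 + 8 = 3$)
$\left(-21\right) 6 + \frac{1}{F - \frac{32}{50}} = \left(-21\right) 6 + \frac{1}{3 - \frac{32}{50}} = -126 + \frac{1}{3 - \frac{16}{25}} = -126 + \frac{1}{\frac{59}{25}} = -126 + \frac{25}{59} = - \frac{7409}{59}$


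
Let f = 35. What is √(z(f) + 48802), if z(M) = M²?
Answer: √50027 ≈ 223.67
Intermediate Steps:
√(z(f) + 48802) = √(35² + 48802) = √(1225 + 48802) = √50027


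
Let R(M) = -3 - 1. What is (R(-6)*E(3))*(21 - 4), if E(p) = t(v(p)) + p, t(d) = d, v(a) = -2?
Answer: -68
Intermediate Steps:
R(M) = -4
E(p) = -2 + p
(R(-6)*E(3))*(21 - 4) = (-4*(-2 + 3))*(21 - 4) = -4*1*17 = -4*17 = -68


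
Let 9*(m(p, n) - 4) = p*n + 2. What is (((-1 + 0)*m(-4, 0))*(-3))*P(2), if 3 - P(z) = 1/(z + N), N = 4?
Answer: 323/9 ≈ 35.889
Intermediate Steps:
m(p, n) = 38/9 + n*p/9 (m(p, n) = 4 + (p*n + 2)/9 = 4 + (n*p + 2)/9 = 4 + (2 + n*p)/9 = 4 + (2/9 + n*p/9) = 38/9 + n*p/9)
P(z) = 3 - 1/(4 + z) (P(z) = 3 - 1/(z + 4) = 3 - 1/(4 + z))
(((-1 + 0)*m(-4, 0))*(-3))*P(2) = (((-1 + 0)*(38/9 + (1/9)*0*(-4)))*(-3))*((11 + 3*2)/(4 + 2)) = (-(38/9 + 0)*(-3))*((11 + 6)/6) = (-1*38/9*(-3))*((1/6)*17) = -38/9*(-3)*(17/6) = (38/3)*(17/6) = 323/9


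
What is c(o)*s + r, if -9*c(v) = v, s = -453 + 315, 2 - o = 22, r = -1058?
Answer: -4094/3 ≈ -1364.7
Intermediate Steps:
o = -20 (o = 2 - 1*22 = 2 - 22 = -20)
s = -138
c(v) = -v/9
c(o)*s + r = -⅑*(-20)*(-138) - 1058 = (20/9)*(-138) - 1058 = -920/3 - 1058 = -4094/3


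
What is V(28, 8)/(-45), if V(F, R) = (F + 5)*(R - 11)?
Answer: 11/5 ≈ 2.2000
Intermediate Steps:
V(F, R) = (-11 + R)*(5 + F) (V(F, R) = (5 + F)*(-11 + R) = (-11 + R)*(5 + F))
V(28, 8)/(-45) = (-55 - 11*28 + 5*8 + 28*8)/(-45) = (-55 - 308 + 40 + 224)*(-1/45) = -99*(-1/45) = 11/5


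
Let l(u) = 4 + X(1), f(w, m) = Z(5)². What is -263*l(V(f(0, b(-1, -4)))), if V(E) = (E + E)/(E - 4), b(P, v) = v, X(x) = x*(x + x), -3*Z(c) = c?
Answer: -1578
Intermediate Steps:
Z(c) = -c/3
X(x) = 2*x² (X(x) = x*(2*x) = 2*x²)
f(w, m) = 25/9 (f(w, m) = (-⅓*5)² = (-5/3)² = 25/9)
V(E) = 2*E/(-4 + E) (V(E) = (2*E)/(-4 + E) = 2*E/(-4 + E))
l(u) = 6 (l(u) = 4 + 2*1² = 4 + 2*1 = 4 + 2 = 6)
-263*l(V(f(0, b(-1, -4)))) = -263*6 = -1578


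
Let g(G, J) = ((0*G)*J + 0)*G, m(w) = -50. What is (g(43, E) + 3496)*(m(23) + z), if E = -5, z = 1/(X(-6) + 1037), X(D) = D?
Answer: -180215304/1031 ≈ -1.7480e+5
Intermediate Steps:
z = 1/1031 (z = 1/(-6 + 1037) = 1/1031 ≈ 0.00096993)
g(G, J) = 0 (g(G, J) = (0*J + 0)*G = (0 + 0)*G = 0*G = 0)
(g(43, E) + 3496)*(m(23) + z) = (0 + 3496)*(-50 + 1/1031) = 3496*(-51549/1031) = -180215304/1031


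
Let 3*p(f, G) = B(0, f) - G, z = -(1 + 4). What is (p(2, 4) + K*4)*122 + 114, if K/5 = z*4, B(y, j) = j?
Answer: -146302/3 ≈ -48767.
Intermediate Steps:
z = -5 (z = -1*5 = -5)
K = -100 (K = 5*(-5*4) = 5*(-20) = -100)
p(f, G) = -G/3 + f/3 (p(f, G) = (f - G)/3 = -G/3 + f/3)
(p(2, 4) + K*4)*122 + 114 = ((-⅓*4 + (⅓)*2) - 100*4)*122 + 114 = ((-4/3 + ⅔) - 400)*122 + 114 = (-⅔ - 400)*122 + 114 = -1202/3*122 + 114 = -146644/3 + 114 = -146302/3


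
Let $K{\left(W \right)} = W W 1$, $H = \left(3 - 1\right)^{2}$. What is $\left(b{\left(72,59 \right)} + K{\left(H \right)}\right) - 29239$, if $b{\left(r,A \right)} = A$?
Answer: $-29164$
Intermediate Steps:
$H = 4$ ($H = 2^{2} = 4$)
$K{\left(W \right)} = W^{2}$ ($K{\left(W \right)} = W^{2} \cdot 1 = W^{2}$)
$\left(b{\left(72,59 \right)} + K{\left(H \right)}\right) - 29239 = \left(59 + 4^{2}\right) - 29239 = \left(59 + 16\right) - 29239 = 75 - 29239 = -29164$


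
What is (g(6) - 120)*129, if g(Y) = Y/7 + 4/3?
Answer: -106382/7 ≈ -15197.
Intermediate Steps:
g(Y) = 4/3 + Y/7 (g(Y) = Y*(⅐) + 4*(⅓) = Y/7 + 4/3 = 4/3 + Y/7)
(g(6) - 120)*129 = ((4/3 + (⅐)*6) - 120)*129 = ((4/3 + 6/7) - 120)*129 = (46/21 - 120)*129 = -2474/21*129 = -106382/7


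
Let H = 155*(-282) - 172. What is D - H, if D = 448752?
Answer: 492634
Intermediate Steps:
H = -43882 (H = -43710 - 172 = -43882)
D - H = 448752 - 1*(-43882) = 448752 + 43882 = 492634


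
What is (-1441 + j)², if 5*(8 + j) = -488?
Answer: 59799289/25 ≈ 2.3920e+6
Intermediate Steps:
j = -528/5 (j = -8 + (⅕)*(-488) = -8 - 488/5 = -528/5 ≈ -105.60)
(-1441 + j)² = (-1441 - 528/5)² = (-7733/5)² = 59799289/25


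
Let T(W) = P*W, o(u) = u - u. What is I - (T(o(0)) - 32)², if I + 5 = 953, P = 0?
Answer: -76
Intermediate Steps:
o(u) = 0
I = 948 (I = -5 + 953 = 948)
T(W) = 0 (T(W) = 0*W = 0)
I - (T(o(0)) - 32)² = 948 - (0 - 32)² = 948 - 1*(-32)² = 948 - 1*1024 = 948 - 1024 = -76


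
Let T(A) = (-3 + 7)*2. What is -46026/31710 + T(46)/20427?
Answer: -156653237/107956695 ≈ -1.4511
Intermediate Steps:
T(A) = 8 (T(A) = 4*2 = 8)
-46026/31710 + T(46)/20427 = -46026/31710 + 8/20427 = -46026*1/31710 + 8*(1/20427) = -7671/5285 + 8/20427 = -156653237/107956695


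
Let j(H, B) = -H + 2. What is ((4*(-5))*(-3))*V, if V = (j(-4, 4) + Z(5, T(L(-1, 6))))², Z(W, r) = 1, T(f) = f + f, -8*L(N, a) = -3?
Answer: 2940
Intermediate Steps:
L(N, a) = 3/8 (L(N, a) = -⅛*(-3) = 3/8)
T(f) = 2*f
j(H, B) = 2 - H
V = 49 (V = ((2 - 1*(-4)) + 1)² = ((2 + 4) + 1)² = (6 + 1)² = 7² = 49)
((4*(-5))*(-3))*V = ((4*(-5))*(-3))*49 = -20*(-3)*49 = 60*49 = 2940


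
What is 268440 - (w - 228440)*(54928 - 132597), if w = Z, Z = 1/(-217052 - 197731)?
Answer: -7359261627849029/414783 ≈ -1.7742e+10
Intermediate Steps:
Z = -1/414783 (Z = 1/(-414783) = -1/414783 ≈ -2.4109e-6)
w = -1/414783 ≈ -2.4109e-6
268440 - (w - 228440)*(54928 - 132597) = 268440 - (-1/414783 - 228440)*(54928 - 132597) = 268440 - (-94753028521)*(-77669)/414783 = 268440 - 1*7359372972197549/414783 = 268440 - 7359372972197549/414783 = -7359261627849029/414783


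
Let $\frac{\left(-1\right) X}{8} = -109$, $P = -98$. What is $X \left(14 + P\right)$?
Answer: $-73248$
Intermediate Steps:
$X = 872$ ($X = \left(-8\right) \left(-109\right) = 872$)
$X \left(14 + P\right) = 872 \left(14 - 98\right) = 872 \left(-84\right) = -73248$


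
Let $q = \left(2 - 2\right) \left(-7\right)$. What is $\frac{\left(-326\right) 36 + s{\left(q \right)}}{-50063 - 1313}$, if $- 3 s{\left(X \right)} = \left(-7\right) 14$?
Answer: $\frac{17555}{77064} \approx 0.2278$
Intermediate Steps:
$q = 0$ ($q = 0 \left(-7\right) = 0$)
$s{\left(X \right)} = \frac{98}{3}$ ($s{\left(X \right)} = - \frac{\left(-7\right) 14}{3} = \left(- \frac{1}{3}\right) \left(-98\right) = \frac{98}{3}$)
$\frac{\left(-326\right) 36 + s{\left(q \right)}}{-50063 - 1313} = \frac{\left(-326\right) 36 + \frac{98}{3}}{-50063 - 1313} = \frac{-11736 + \frac{98}{3}}{-51376} = \left(- \frac{35110}{3}\right) \left(- \frac{1}{51376}\right) = \frac{17555}{77064}$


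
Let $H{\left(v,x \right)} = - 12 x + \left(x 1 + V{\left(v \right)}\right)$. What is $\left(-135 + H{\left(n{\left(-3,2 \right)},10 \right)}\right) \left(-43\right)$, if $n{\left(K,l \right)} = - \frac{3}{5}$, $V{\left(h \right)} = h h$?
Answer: $\frac{262988}{25} \approx 10520.0$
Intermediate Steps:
$V{\left(h \right)} = h^{2}$
$n{\left(K,l \right)} = - \frac{3}{5}$ ($n{\left(K,l \right)} = \left(-3\right) \frac{1}{5} = - \frac{3}{5}$)
$H{\left(v,x \right)} = v^{2} - 11 x$ ($H{\left(v,x \right)} = - 12 x + \left(x 1 + v^{2}\right) = - 12 x + \left(x + v^{2}\right) = v^{2} - 11 x$)
$\left(-135 + H{\left(n{\left(-3,2 \right)},10 \right)}\right) \left(-43\right) = \left(-135 + \left(\left(- \frac{3}{5}\right)^{2} - 110\right)\right) \left(-43\right) = \left(-135 + \left(\frac{9}{25} - 110\right)\right) \left(-43\right) = \left(-135 - \frac{2741}{25}\right) \left(-43\right) = \left(- \frac{6116}{25}\right) \left(-43\right) = \frac{262988}{25}$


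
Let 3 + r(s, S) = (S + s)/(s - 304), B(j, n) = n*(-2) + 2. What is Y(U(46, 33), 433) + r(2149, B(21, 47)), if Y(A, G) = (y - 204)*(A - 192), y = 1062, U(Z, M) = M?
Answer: -251702068/1845 ≈ -1.3642e+5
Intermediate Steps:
B(j, n) = 2 - 2*n (B(j, n) = -2*n + 2 = 2 - 2*n)
r(s, S) = -3 + (S + s)/(-304 + s) (r(s, S) = -3 + (S + s)/(s - 304) = -3 + (S + s)/(-304 + s))
Y(A, G) = -164736 + 858*A (Y(A, G) = (1062 - 204)*(A - 192) = 858*(-192 + A) = -164736 + 858*A)
Y(U(46, 33), 433) + r(2149, B(21, 47)) = (-164736 + 858*33) + (912 + (2 - 2*47) - 2*2149)/(-304 + 2149) = (-164736 + 28314) + (912 + (2 - 94) - 4298)/1845 = -136422 + (912 - 92 - 4298)/1845 = -136422 + (1/1845)*(-3478) = -136422 - 3478/1845 = -251702068/1845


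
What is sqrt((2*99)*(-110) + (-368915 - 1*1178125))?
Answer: 2*I*sqrt(392205) ≈ 1252.5*I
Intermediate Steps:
sqrt((2*99)*(-110) + (-368915 - 1*1178125)) = sqrt(198*(-110) + (-368915 - 1178125)) = sqrt(-21780 - 1547040) = sqrt(-1568820) = 2*I*sqrt(392205)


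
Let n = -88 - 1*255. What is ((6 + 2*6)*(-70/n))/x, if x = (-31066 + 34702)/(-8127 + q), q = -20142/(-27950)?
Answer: -113564754/13832455 ≈ -8.2100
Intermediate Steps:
q = 10071/13975 (q = -20142*(-1/27950) = 10071/13975 ≈ 0.72064)
n = -343 (n = -88 - 255 = -343)
x = -2822950/6309153 (x = (-31066 + 34702)/(-8127 + 10071/13975) = 3636/(-113564754/13975) = 3636*(-13975/113564754) = -2822950/6309153 ≈ -0.44744)
((6 + 2*6)*(-70/n))/x = ((6 + 2*6)*(-70/(-343)))/(-2822950/6309153) = ((6 + 12)*(-70*(-1/343)))*(-6309153/2822950) = (18*(10/49))*(-6309153/2822950) = (180/49)*(-6309153/2822950) = -113564754/13832455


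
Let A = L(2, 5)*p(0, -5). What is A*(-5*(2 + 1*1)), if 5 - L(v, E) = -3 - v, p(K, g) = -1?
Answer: 150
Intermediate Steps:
L(v, E) = 8 + v (L(v, E) = 5 - (-3 - v) = 5 + (3 + v) = 8 + v)
A = -10 (A = (8 + 2)*(-1) = 10*(-1) = -10)
A*(-5*(2 + 1*1)) = -(-50)*(2 + 1*1) = -(-50)*(2 + 1) = -(-50)*3 = -10*(-15) = 150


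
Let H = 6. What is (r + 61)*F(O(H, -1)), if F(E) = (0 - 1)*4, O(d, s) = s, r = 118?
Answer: -716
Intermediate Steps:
F(E) = -4 (F(E) = -1*4 = -4)
(r + 61)*F(O(H, -1)) = (118 + 61)*(-4) = 179*(-4) = -716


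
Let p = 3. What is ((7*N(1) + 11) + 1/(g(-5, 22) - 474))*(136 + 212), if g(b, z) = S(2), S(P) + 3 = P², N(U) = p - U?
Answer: 4114752/473 ≈ 8699.3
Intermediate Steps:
N(U) = 3 - U
S(P) = -3 + P²
g(b, z) = 1 (g(b, z) = -3 + 2² = -3 + 4 = 1)
((7*N(1) + 11) + 1/(g(-5, 22) - 474))*(136 + 212) = ((7*(3 - 1*1) + 11) + 1/(1 - 474))*(136 + 212) = ((7*(3 - 1) + 11) + 1/(-473))*348 = ((7*2 + 11) - 1/473)*348 = ((14 + 11) - 1/473)*348 = (25 - 1/473)*348 = (11824/473)*348 = 4114752/473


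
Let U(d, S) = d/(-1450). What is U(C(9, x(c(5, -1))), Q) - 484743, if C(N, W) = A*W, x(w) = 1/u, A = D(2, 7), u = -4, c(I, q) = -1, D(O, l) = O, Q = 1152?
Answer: -1405754699/2900 ≈ -4.8474e+5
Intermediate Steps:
A = 2
x(w) = -¼ (x(w) = 1/(-4) = -¼)
C(N, W) = 2*W
U(d, S) = -d/1450 (U(d, S) = d*(-1/1450) = -d/1450)
U(C(9, x(c(5, -1))), Q) - 484743 = -(-1)/(725*4) - 484743 = -1/1450*(-½) - 484743 = 1/2900 - 484743 = -1405754699/2900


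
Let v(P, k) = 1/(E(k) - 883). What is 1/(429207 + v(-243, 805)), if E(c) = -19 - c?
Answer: 1707/732656348 ≈ 2.3299e-6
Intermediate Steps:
v(P, k) = 1/(-902 - k) (v(P, k) = 1/((-19 - k) - 883) = 1/(-902 - k))
1/(429207 + v(-243, 805)) = 1/(429207 - 1/(902 + 805)) = 1/(429207 - 1/1707) = 1/(732656348/1707) = 1707/732656348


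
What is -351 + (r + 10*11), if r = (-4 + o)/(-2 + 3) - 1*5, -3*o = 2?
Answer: -752/3 ≈ -250.67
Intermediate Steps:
o = -⅔ (o = -⅓*2 = -⅔ ≈ -0.66667)
r = -29/3 (r = (-4 - ⅔)/(-2 + 3) - 1*5 = -14/3/1 - 5 = -14/3*1 - 5 = -14/3 - 5 = -29/3 ≈ -9.6667)
-351 + (r + 10*11) = -351 + (-29/3 + 10*11) = -351 + (-29/3 + 110) = -351 + 301/3 = -752/3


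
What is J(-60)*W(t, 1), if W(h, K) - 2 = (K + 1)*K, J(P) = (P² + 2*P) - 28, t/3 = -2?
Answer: 13808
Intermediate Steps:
t = -6 (t = 3*(-2) = -6)
J(P) = -28 + P² + 2*P
W(h, K) = 2 + K*(1 + K) (W(h, K) = 2 + (K + 1)*K = 2 + (1 + K)*K = 2 + K*(1 + K))
J(-60)*W(t, 1) = (-28 + (-60)² + 2*(-60))*(2 + 1 + 1²) = (-28 + 3600 - 120)*(2 + 1 + 1) = 3452*4 = 13808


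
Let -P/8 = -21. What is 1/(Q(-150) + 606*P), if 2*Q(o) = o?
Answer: 1/101733 ≈ 9.8296e-6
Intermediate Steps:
P = 168 (P = -8*(-21) = 168)
Q(o) = o/2
1/(Q(-150) + 606*P) = 1/((½)*(-150) + 606*168) = 1/(-75 + 101808) = 1/101733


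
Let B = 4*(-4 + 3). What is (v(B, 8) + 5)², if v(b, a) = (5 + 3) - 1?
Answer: 144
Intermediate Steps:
B = -4 (B = 4*(-1) = -4)
v(b, a) = 7 (v(b, a) = 8 - 1 = 7)
(v(B, 8) + 5)² = (7 + 5)² = 12² = 144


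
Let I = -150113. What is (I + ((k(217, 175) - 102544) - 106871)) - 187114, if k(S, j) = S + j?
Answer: -546250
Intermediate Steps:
(I + ((k(217, 175) - 102544) - 106871)) - 187114 = (-150113 + (((217 + 175) - 102544) - 106871)) - 187114 = (-150113 + ((392 - 102544) - 106871)) - 187114 = (-150113 + (-102152 - 106871)) - 187114 = (-150113 - 209023) - 187114 = -359136 - 187114 = -546250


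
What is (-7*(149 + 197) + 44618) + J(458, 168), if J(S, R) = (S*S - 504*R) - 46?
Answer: 167242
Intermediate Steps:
J(S, R) = -46 + S² - 504*R (J(S, R) = (S² - 504*R) - 46 = -46 + S² - 504*R)
(-7*(149 + 197) + 44618) + J(458, 168) = (-7*(149 + 197) + 44618) + (-46 + 458² - 504*168) = (-7*346 + 44618) + (-46 + 209764 - 84672) = (-2422 + 44618) + 125046 = 42196 + 125046 = 167242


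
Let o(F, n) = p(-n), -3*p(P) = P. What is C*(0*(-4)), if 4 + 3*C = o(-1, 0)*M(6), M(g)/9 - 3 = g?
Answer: 0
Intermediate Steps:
p(P) = -P/3
M(g) = 27 + 9*g
o(F, n) = n/3 (o(F, n) = -(-1)*n/3 = n/3)
C = -4/3 (C = -4/3 + (((⅓)*0)*(27 + 9*6))/3 = -4/3 + (0*(27 + 54))/3 = -4/3 + (0*81)/3 = -4/3 + (⅓)*0 = -4/3 + 0 = -4/3 ≈ -1.3333)
C*(0*(-4)) = -0*(-4) = -4/3*0 = 0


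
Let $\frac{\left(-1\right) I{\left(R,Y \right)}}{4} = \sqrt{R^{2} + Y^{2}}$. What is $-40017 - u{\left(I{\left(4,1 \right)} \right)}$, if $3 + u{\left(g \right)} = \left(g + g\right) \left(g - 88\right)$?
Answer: $-40558 - 704 \sqrt{17} \approx -43461.0$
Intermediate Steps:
$I{\left(R,Y \right)} = - 4 \sqrt{R^{2} + Y^{2}}$
$u{\left(g \right)} = -3 + 2 g \left(-88 + g\right)$ ($u{\left(g \right)} = -3 + \left(g + g\right) \left(g - 88\right) = -3 + 2 g \left(-88 + g\right)$)
$-40017 - u{\left(I{\left(4,1 \right)} \right)} = -40017 - \left(-3 - 176 \left(- 4 \sqrt{4^{2} + 1^{2}}\right) + 2 \left(- 4 \sqrt{4^{2} + 1^{2}}\right)^{2}\right) = -40017 - \left(-3 - 176 \left(- 4 \sqrt{16 + 1}\right) + 2 \left(- 4 \sqrt{16 + 1}\right)^{2}\right) = -40017 - \left(-3 - 176 \left(- 4 \sqrt{17}\right) + 2 \left(- 4 \sqrt{17}\right)^{2}\right) = -40017 - \left(-3 + 704 \sqrt{17} + 2 \cdot 272\right) = -40017 - \left(-3 + 704 \sqrt{17} + 544\right) = -40017 - \left(541 + 704 \sqrt{17}\right) = -40558 - 704 \sqrt{17}$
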